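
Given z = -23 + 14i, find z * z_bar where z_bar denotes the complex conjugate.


Step 1: conj(z) = -23 - 14i
Step 2: z * conj(z) = (-23)^2 + 14^2
Step 3: = 529 + 196 = 725

725


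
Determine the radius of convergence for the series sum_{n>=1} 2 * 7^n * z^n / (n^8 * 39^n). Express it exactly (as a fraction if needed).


Step 1: General term a_n = 2 * 7^n / (n^8 * 39^n)
Step 2: By the root test, |a_n|^(1/n) = 2^(1/n) * 7 / (n^(8/n) * 39) -> 7/39 as n -> infinity (since 2^(1/n) -> 1 and n^(8/n) -> 1)
Step 3: R = 1/lim|a_n|^(1/n) = 39/7

39/7


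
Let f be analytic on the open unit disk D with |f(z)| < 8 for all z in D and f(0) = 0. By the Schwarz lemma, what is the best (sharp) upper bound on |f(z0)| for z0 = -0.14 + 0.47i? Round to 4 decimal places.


Step 1: g = f/8 maps D -> D with g(0) = 0, so by the Schwarz lemma |g(z)| <= |z|, i.e. |f(z)| <= 8|z|; this is sharp (f(z) = 8z).
Step 2: |z0|^2 = (-0.14)^2 + 0.47^2 = 0.2405
Step 3: |z0| = sqrt(0.2405) = 0.490408
Step 4: Best bound = 8 * |z0| = 8 * 0.490408 = 3.9233

3.9233


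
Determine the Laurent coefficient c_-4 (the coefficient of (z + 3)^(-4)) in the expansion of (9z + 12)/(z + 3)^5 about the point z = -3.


Step 1: Write the numerator in powers of (z + 3): 9z + 12 = 9(z + 3) + (9*(-3) + 12) = 9(z + 3) - 15
Step 2: Divide by (z + 3)^5: f(z) = -15(z + 3)^(-5) + 9(z + 3)^(-4)
Step 3: This finite sum is the Laurent series of f about z = -3.
Step 4: Coefficient of (z + 3)^(-4) = coefficient of (z + 3) in the re-centred numerator = 9

9


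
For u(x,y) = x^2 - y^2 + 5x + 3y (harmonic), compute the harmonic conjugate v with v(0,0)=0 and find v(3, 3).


Step 1: v_x = -u_y = 2y - 3
Step 2: v_y = u_x = 2x + 5
Step 3: v = 2xy - 3x + 5y + C
Step 4: v(0,0) = 0 => C = 0
Step 5: v(3, 3) = 24

24


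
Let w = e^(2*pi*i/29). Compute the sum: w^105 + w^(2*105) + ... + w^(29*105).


Step 1: The sum sum_{j=1}^{n} w^(k*j) equals n if n | k, else 0.
Step 2: Here n = 29, k = 105
Step 3: Does n divide k? 29 | 105 -> False
Step 4: Sum = 0

0


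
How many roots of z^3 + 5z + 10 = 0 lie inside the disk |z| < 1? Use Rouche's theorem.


Step 1: On |z| = 1 the three terms have sizes |z^3| = 1^3 = 1, |5z| = 5*1 = 5, |10| = 10
Step 2: The dominant term is g(z) = 10; let h(z) = z^3 + 5z so f = g + h
Step 3: On |z| = 1: |g| = 10 and |h| <= 1 + 5 = 6
Step 4: Since 10 > 6, |h| < |g| on |z| = 1, so by Rouche f has the same number of zeros as g inside |z| < 1
Step 5: g(z) = 10 is a nonzero constant with no zeros inside |z| < 1. Answer = 0

0


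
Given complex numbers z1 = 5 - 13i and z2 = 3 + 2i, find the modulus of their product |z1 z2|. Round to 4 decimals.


Step 1: |z1| = sqrt(5^2 + (-13)^2) = sqrt(194)
Step 2: |z2| = sqrt(3^2 + 2^2) = sqrt(13)
Step 3: |z1*z2| = |z1|*|z2| = sqrt(194) * sqrt(13) = sqrt(194 * 13) = sqrt(2522)
Step 4: = 50.2195

50.2195


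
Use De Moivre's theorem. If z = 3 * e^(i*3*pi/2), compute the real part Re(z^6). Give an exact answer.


Step 1: By De Moivre's theorem, z^6 = 3^6 * e^(i*6*3*pi/2) = 729 * (cos(9*pi) + i*sin(9*pi))
Step 2: |z|^6 = 3^6 = 729
Step 3: Reduce the angle mod 2*pi: 9*pi - 8*pi = pi
Step 4: cos(pi) = -1
Step 5: Re(z^6) = 729 * (-1) = -729

-729


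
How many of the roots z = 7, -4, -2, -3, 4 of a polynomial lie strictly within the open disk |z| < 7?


Step 1: Check each root:
  z = 7: |7| = 7 >= 7
  z = -4: |-4| = 4 < 7
  z = -2: |-2| = 2 < 7
  z = -3: |-3| = 3 < 7
  z = 4: |4| = 4 < 7
Step 2: Count = 4

4


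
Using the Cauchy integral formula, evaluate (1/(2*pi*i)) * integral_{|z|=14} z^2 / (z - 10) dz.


Step 1: f(z) = z^2, a = 10 is inside |z| = 14
Step 2: By Cauchy integral formula: (1/(2pi*i)) * integral = f(a)
Step 3: f(10) = 10^2 = 100

100


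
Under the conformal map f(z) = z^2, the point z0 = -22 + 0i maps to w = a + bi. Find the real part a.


Step 1: z0 = -22 + 0i
Step 2: z0^2 = (-22)^2 - 0^2 + 0i
Step 3: real part = 484 - 0 = 484

484


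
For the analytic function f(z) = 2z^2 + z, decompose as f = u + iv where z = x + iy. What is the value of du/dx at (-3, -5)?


Step 1: f(z) = 2(x+iy)^2 + (x+iy) + 0
Step 2: u = 2(x^2 - y^2) + x + 0
Step 3: u_x = 4x + 1
Step 4: At (-3, -5): u_x = -12 + 1 = -11

-11


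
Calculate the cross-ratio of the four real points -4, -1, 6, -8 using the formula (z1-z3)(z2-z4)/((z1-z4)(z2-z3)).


Step 1: (z1-z3)(z2-z4) = (-10) * 7 = -70
Step 2: (z1-z4)(z2-z3) = 4 * (-7) = -28
Step 3: Cross-ratio = 70/28 = 5/2

5/2


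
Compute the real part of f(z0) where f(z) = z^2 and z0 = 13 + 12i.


Step 1: z0 = 13 + 12i
Step 2: z0^2 = 13^2 - 12^2 + 312i
Step 3: real part = 169 - 144 = 25

25


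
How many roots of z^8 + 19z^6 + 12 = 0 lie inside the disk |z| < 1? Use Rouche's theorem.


Step 1: On |z| = 1 the three terms have sizes |z^8| = 1^8 = 1, |19z^6| = 19*1^6 = 19, |12| = 12
Step 2: The dominant term is g(z) = 19z^6; let h(z) = z^8 + 12 so f = g + h
Step 3: On |z| = 1: |g| = 19 and |h| <= 1 + 12 = 13
Step 4: Since 19 > 13, |h| < |g| on |z| = 1, so by Rouche f has the same number of zeros as g inside |z| < 1
Step 5: g(z) = 19z^6 has 6 zeros (at the origin, multiplicity 6) inside |z| < 1. Answer = 6

6


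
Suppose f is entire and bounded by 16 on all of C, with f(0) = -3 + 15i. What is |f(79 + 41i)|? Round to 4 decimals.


Step 1: By Liouville's theorem, a bounded entire function is constant.
Step 2: f(z) = f(0) = -3 + 15i for all z.
Step 3: |f(w)| = |-3 + 15i| = sqrt(9 + 225)
Step 4: = 15.2971

15.2971


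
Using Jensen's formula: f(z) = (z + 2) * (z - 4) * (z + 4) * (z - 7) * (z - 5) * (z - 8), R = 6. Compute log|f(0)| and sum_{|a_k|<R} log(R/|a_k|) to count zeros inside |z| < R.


Jensen's formula: (1/2pi)*integral log|f(Re^it)|dt = log|f(0)| + sum_{|a_k|<R} log(R/|a_k|)
Step 1: f(0) = 2 * (-4) * 4 * (-7) * (-5) * (-8) = 8960
Step 2: log|f(0)| = log|-2| + log|4| + log|-4| + log|7| + log|5| + log|8| = 9.1005
Step 3: Zeros inside |z| < 6: -2, 4, -4, 5
Step 4: Jensen sum = log(6/2) + log(6/4) + log(6/4) + log(6/5) = 2.0919
Step 5: n(R) = number of terms in the Jensen sum = count of zeros inside |z| < 6 = 4

4


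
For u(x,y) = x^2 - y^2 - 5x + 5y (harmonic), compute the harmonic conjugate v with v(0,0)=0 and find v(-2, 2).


Step 1: v_x = -u_y = 2y - 5
Step 2: v_y = u_x = 2x - 5
Step 3: v = 2xy - 5x - 5y + C
Step 4: v(0,0) = 0 => C = 0
Step 5: v(-2, 2) = -8

-8


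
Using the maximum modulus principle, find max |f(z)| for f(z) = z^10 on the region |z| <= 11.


Step 1: On |z| = 11, |f(z)| = |z|^10 = 11^10
Step 2: By maximum modulus principle, maximum is on boundary.
Step 3: Maximum = 25937424601 = 25937424601

25937424601


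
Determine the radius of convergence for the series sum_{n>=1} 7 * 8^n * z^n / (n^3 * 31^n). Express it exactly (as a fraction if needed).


Step 1: General term a_n = 7 * 8^n / (n^3 * 31^n)
Step 2: By the root test, |a_n|^(1/n) = 7^(1/n) * 8 / (n^(3/n) * 31) -> 8/31 as n -> infinity (since 7^(1/n) -> 1 and n^(3/n) -> 1)
Step 3: R = 1/lim|a_n|^(1/n) = 31/8

31/8


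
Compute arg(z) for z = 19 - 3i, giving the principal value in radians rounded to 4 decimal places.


Step 1: z = 19 - 3i
Step 2: arg(z) = atan2(-3, 19)
Step 3: arg(z) = -0.1566

-0.1566


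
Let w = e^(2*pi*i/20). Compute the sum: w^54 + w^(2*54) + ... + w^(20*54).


Step 1: The sum sum_{j=1}^{n} w^(k*j) equals n if n | k, else 0.
Step 2: Here n = 20, k = 54
Step 3: Does n divide k? 20 | 54 -> False
Step 4: Sum = 0

0


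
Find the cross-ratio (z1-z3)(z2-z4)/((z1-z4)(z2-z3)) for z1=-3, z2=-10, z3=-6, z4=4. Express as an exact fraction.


Step 1: (z1-z3)(z2-z4) = 3 * (-14) = -42
Step 2: (z1-z4)(z2-z3) = (-7) * (-4) = 28
Step 3: Cross-ratio = -42/28 = -3/2

-3/2


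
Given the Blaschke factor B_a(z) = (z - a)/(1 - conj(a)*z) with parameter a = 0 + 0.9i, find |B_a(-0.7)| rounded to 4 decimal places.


Step 1: Numerator z0 - a = -0.7 - (0 + 0.9i) = -0.7 - 0.9i
Step 2: Denominator 1 - conj(a)*z0 = 1 - (0 - 0.9i)*(-0.7) = 1 - 0.63i
Step 3: |z0 - a|^2 = (-0.7)^2 + (-0.9)^2 = 1.3; |1 - conj(a)*z0|^2 = 1^2 + (-0.63)^2 = 1.3969
Step 4: |B_a(-0.7)| = sqrt(1.3 / 1.3969) = sqrt(0.930632)
Step 5: = 0.9647

0.9647


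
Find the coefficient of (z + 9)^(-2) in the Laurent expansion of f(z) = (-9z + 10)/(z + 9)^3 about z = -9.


Step 1: Write the numerator in powers of (z + 9): -9z + 10 = -9(z + 9) + (-9*(-9) + 10) = -9(z + 9) + 91
Step 2: Divide by (z + 9)^3: f(z) = 91(z + 9)^(-3) - 9(z + 9)^(-2)
Step 3: This finite sum is the Laurent series of f about z = -9.
Step 4: Coefficient of (z + 9)^(-2) = coefficient of (z + 9) in the re-centred numerator = -9

-9


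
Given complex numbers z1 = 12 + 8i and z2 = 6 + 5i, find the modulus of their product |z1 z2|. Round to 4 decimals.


Step 1: |z1| = sqrt(12^2 + 8^2) = sqrt(208)
Step 2: |z2| = sqrt(6^2 + 5^2) = sqrt(61)
Step 3: |z1*z2| = |z1|*|z2| = sqrt(208) * sqrt(61) = sqrt(208 * 61) = sqrt(12688)
Step 4: = 112.641

112.641


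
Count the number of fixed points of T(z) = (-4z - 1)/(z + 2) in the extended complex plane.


Step 1: Fixed points satisfy T(z) = z
Step 2: z^2 + 6z + 1 = 0
Step 3: Discriminant = 6^2 - 4*1*1 = 32
Step 4: Number of fixed points = 2

2


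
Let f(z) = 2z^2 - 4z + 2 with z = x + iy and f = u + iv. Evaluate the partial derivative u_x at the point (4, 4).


Step 1: f(z) = 2(x+iy)^2 - 4(x+iy) + 2
Step 2: u = 2(x^2 - y^2) - 4x + 2
Step 3: u_x = 4x - 4
Step 4: At (4, 4): u_x = 16 - 4 = 12

12


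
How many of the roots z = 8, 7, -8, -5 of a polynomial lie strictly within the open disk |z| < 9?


Step 1: Check each root:
  z = 8: |8| = 8 < 9
  z = 7: |7| = 7 < 9
  z = -8: |-8| = 8 < 9
  z = -5: |-5| = 5 < 9
Step 2: Count = 4

4


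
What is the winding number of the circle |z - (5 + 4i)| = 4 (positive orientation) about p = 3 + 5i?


Step 1: Center c = (5, 4), radius = 4
Step 2: |p - c|^2 = (-2)^2 + 1^2 = 5
Step 3: r^2 = 16
Step 4: |p-c| < r so winding number = 1

1


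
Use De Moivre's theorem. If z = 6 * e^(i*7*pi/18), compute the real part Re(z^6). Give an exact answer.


Step 1: By De Moivre's theorem, z^6 = 6^6 * e^(i*6*7*pi/18) = 46656 * (cos(7*pi/3) + i*sin(7*pi/3))
Step 2: |z|^6 = 6^6 = 46656
Step 3: Reduce the angle mod 2*pi: 7*pi/3 - 2*pi = pi/3
Step 4: cos(pi/3) = 1/2
Step 5: Re(z^6) = 46656 * 1/2 = 23328

23328


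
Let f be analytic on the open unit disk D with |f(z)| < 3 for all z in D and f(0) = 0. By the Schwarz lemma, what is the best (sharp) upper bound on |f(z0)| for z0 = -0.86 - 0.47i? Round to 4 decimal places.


Step 1: g = f/3 maps D -> D with g(0) = 0, so by the Schwarz lemma |g(z)| <= |z|, i.e. |f(z)| <= 3|z|; this is sharp (f(z) = 3z).
Step 2: |z0|^2 = (-0.86)^2 + (-0.47)^2 = 0.9605
Step 3: |z0| = sqrt(0.9605) = 0.980051
Step 4: Best bound = 3 * |z0| = 3 * 0.980051 = 2.9402

2.9402


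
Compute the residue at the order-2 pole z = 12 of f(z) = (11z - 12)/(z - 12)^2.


Step 1: Pole of order 2 at z = 12
Step 2: Res = lim d/dz [(z - 12)^2 * f(z)] as z -> 12
Step 3: (z - 12)^2 * f(z) = 11z - 12
Step 4: d/dz[11z - 12] = 11

11


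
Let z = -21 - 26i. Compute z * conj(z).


Step 1: conj(z) = -21 + 26i
Step 2: z * conj(z) = (-21)^2 + (-26)^2
Step 3: = 441 + 676 = 1117

1117


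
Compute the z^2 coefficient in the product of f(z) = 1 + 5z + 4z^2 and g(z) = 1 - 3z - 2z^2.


Step 1: z^2 term in f*g comes from: (1)*(-2z^2) + (5z)*(-3z) + (4z^2)*(1)
Step 2: = -2 - 15 + 4
Step 3: = -13

-13


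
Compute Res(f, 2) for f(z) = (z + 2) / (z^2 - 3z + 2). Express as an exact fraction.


Step 1: Q(z) = z^2 - 3z + 2 = (z - 2)(z - 1)
Step 2: Q'(z) = 2z - 3
Step 3: Q'(2) = 1, P(2) = 4
Step 4: Res = P(2)/Q'(2) = 4/1 = 4

4


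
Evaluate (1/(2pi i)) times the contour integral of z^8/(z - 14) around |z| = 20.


Step 1: f(z) = z^8, a = 14 is inside |z| = 20
Step 2: By Cauchy integral formula: (1/(2pi*i)) * integral = f(a)
Step 3: f(14) = 14^8 = 1475789056

1475789056


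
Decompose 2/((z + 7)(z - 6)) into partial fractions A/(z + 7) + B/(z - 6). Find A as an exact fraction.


Step 1: Multiply both sides by (z + 7) and set z = -7
Step 2: A = 2 / (-7 - 6)
Step 3: A = 2 / (-13)
Step 4: A = -2/13

-2/13


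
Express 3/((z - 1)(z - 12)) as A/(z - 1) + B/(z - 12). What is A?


Step 1: Multiply both sides by (z - 1) and set z = 1
Step 2: A = 3 / (1 - 12)
Step 3: A = 3 / (-11)
Step 4: A = -3/11

-3/11


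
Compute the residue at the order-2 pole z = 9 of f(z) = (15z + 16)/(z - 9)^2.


Step 1: Pole of order 2 at z = 9
Step 2: Res = lim d/dz [(z - 9)^2 * f(z)] as z -> 9
Step 3: (z - 9)^2 * f(z) = 15z + 16
Step 4: d/dz[15z + 16] = 15

15


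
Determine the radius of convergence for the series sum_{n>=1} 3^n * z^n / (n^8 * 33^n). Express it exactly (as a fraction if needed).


Step 1: General term a_n = 3^n / (n^8 * 33^n)
Step 2: By the root test, |a_n|^(1/n) = 3 / (n^(8/n) * 33) -> 3/33 as n -> infinity (since n^(8/n) -> 1)
Step 3: R = 1/lim|a_n|^(1/n) = 33/3 = 11

11


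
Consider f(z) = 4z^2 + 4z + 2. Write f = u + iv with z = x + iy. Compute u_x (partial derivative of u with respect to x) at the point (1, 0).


Step 1: f(z) = 4(x+iy)^2 + 4(x+iy) + 2
Step 2: u = 4(x^2 - y^2) + 4x + 2
Step 3: u_x = 8x + 4
Step 4: At (1, 0): u_x = 8 + 4 = 12

12


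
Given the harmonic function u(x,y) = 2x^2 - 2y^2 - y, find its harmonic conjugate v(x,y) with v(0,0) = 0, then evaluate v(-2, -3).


Step 1: v_x = -u_y = 4y + 1
Step 2: v_y = u_x = 4x + 0
Step 3: v = 4xy + x + C
Step 4: v(0,0) = 0 => C = 0
Step 5: v(-2, -3) = 22

22


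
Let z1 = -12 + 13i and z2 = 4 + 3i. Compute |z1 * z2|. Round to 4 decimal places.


Step 1: |z1| = sqrt((-12)^2 + 13^2) = sqrt(313)
Step 2: |z2| = sqrt(4^2 + 3^2) = sqrt(25)
Step 3: |z1*z2| = |z1|*|z2| = sqrt(313) * sqrt(25) = sqrt(313 * 25) = sqrt(7825)
Step 4: = 88.459

88.459


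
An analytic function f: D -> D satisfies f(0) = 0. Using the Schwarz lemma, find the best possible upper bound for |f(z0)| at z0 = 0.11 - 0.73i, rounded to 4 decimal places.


Step 1: Schwarz lemma: if f: D -> D is analytic with f(0) = 0, then |f(z)| <= |z| for all z in D, and this is sharp (f(z) = z).
Step 2: |z0|^2 = 0.11^2 + (-0.73)^2 = 0.545
Step 3: |z0| = sqrt(0.545) = 0.738241
Step 4: Best bound = |z0| = 0.7382

0.7382


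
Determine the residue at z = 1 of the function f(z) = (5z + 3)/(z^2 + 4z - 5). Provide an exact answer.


Step 1: Q(z) = z^2 + 4z - 5 = (z - 1)(z + 5)
Step 2: Q'(z) = 2z + 4
Step 3: Q'(1) = 6, P(1) = 8
Step 4: Res = P(1)/Q'(1) = 8/6 = 4/3

4/3


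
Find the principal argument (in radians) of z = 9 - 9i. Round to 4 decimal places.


Step 1: z = 9 - 9i
Step 2: arg(z) = atan2(-9, 9)
Step 3: arg(z) = -0.7854

-0.7854


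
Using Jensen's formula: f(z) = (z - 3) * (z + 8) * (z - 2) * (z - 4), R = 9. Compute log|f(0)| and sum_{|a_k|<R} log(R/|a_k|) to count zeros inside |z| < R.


Jensen's formula: (1/2pi)*integral log|f(Re^it)|dt = log|f(0)| + sum_{|a_k|<R} log(R/|a_k|)
Step 1: f(0) = (-3) * 8 * (-2) * (-4) = -192
Step 2: log|f(0)| = log|3| + log|-8| + log|2| + log|4| = 5.2575
Step 3: Zeros inside |z| < 9: 3, -8, 2, 4
Step 4: Jensen sum = log(9/3) + log(9/8) + log(9/2) + log(9/4) = 3.5314
Step 5: n(R) = number of terms in the Jensen sum = count of zeros inside |z| < 9 = 4

4


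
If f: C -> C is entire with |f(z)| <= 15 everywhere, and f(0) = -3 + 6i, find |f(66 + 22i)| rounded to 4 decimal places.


Step 1: By Liouville's theorem, a bounded entire function is constant.
Step 2: f(z) = f(0) = -3 + 6i for all z.
Step 3: |f(w)| = |-3 + 6i| = sqrt(9 + 36)
Step 4: = 6.7082

6.7082


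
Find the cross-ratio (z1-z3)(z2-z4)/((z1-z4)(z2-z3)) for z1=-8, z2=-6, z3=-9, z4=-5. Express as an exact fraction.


Step 1: (z1-z3)(z2-z4) = 1 * (-1) = -1
Step 2: (z1-z4)(z2-z3) = (-3) * 3 = -9
Step 3: Cross-ratio = 1/9 = 1/9

1/9


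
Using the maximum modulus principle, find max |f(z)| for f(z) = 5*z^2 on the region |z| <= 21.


Step 1: On |z| = 21, |f(z)| = 5 * |z|^2 = 5 * 21^2
Step 2: By maximum modulus principle, maximum is on boundary.
Step 3: Maximum = 5 * 441 = 2205

2205


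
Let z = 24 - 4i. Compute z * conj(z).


Step 1: conj(z) = 24 + 4i
Step 2: z * conj(z) = 24^2 + (-4)^2
Step 3: = 576 + 16 = 592

592


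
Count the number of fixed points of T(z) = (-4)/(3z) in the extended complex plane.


Step 1: Fixed points satisfy T(z) = z
Step 2: 3z^2 + 4 = 0
Step 3: Discriminant = 0^2 - 4*3*4 = -48
Step 4: Number of fixed points = 2

2


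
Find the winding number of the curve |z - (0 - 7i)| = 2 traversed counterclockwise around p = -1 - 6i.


Step 1: Center c = (0, -7), radius = 2
Step 2: |p - c|^2 = (-1)^2 + 1^2 = 2
Step 3: r^2 = 4
Step 4: |p-c| < r so winding number = 1

1


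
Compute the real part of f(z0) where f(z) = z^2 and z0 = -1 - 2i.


Step 1: z0 = -1 - 2i
Step 2: z0^2 = (-1)^2 - (-2)^2 + 4i
Step 3: real part = 1 - 4 = -3

-3


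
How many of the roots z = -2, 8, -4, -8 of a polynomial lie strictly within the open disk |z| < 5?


Step 1: Check each root:
  z = -2: |-2| = 2 < 5
  z = 8: |8| = 8 >= 5
  z = -4: |-4| = 4 < 5
  z = -8: |-8| = 8 >= 5
Step 2: Count = 2

2


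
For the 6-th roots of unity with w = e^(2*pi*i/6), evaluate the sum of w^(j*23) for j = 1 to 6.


Step 1: The sum sum_{j=1}^{n} w^(k*j) equals n if n | k, else 0.
Step 2: Here n = 6, k = 23
Step 3: Does n divide k? 6 | 23 -> False
Step 4: Sum = 0

0


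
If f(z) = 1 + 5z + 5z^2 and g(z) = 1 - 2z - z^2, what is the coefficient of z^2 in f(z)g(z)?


Step 1: z^2 term in f*g comes from: (1)*(-z^2) + (5z)*(-2z) + (5z^2)*(1)
Step 2: = -1 - 10 + 5
Step 3: = -6

-6


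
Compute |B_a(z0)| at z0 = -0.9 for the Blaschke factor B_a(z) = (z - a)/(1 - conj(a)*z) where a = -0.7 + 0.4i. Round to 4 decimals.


Step 1: Numerator z0 - a = -0.9 - (-0.7 + 0.4i) = -0.2 - 0.4i
Step 2: Denominator 1 - conj(a)*z0 = 1 - (-0.7 - 0.4i)*(-0.9) = 0.37 - 0.36i
Step 3: |z0 - a|^2 = (-0.2)^2 + (-0.4)^2 = 0.2; |1 - conj(a)*z0|^2 = 0.37^2 + (-0.36)^2 = 0.2665
Step 4: |B_a(-0.9)| = sqrt(0.2 / 0.2665) = sqrt(0.750469)
Step 5: = 0.8663

0.8663


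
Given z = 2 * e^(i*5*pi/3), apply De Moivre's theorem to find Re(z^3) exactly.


Step 1: By De Moivre's theorem, z^3 = 2^3 * e^(i*3*5*pi/3) = 8 * (cos(5*pi) + i*sin(5*pi))
Step 2: |z|^3 = 2^3 = 8
Step 3: Reduce the angle mod 2*pi: 5*pi - 4*pi = pi
Step 4: cos(pi) = -1
Step 5: Re(z^3) = 8 * (-1) = -8

-8


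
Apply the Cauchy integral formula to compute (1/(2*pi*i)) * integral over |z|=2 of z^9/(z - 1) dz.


Step 1: f(z) = z^9, a = 1 is inside |z| = 2
Step 2: By Cauchy integral formula: (1/(2pi*i)) * integral = f(a)
Step 3: f(1) = 1^9 = 1

1


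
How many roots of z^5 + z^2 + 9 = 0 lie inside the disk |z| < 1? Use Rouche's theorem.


Step 1: On |z| = 1 the three terms have sizes |z^5| = 1^5 = 1, |z^2| = 1^2 = 1, |9| = 9
Step 2: The dominant term is g(z) = 9; let h(z) = z^5 + z^2 so f = g + h
Step 3: On |z| = 1: |g| = 9 and |h| <= 1 + 1 = 2
Step 4: Since 9 > 2, |h| < |g| on |z| = 1, so by Rouche f has the same number of zeros as g inside |z| < 1
Step 5: g(z) = 9 is a nonzero constant with no zeros inside |z| < 1. Answer = 0

0


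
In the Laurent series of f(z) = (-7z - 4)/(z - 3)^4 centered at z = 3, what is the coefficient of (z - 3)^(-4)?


Step 1: Write the numerator in powers of (z - 3): -7z - 4 = -7(z - 3) + (-7*3 - 4) = -7(z - 3) - 25
Step 2: Divide by (z - 3)^4: f(z) = -25(z - 3)^(-4) - 7(z - 3)^(-3)
Step 3: This finite sum is the Laurent series of f about z = 3.
Step 4: Coefficient of (z - 3)^(-4) = -7*3 - 4 = -25

-25


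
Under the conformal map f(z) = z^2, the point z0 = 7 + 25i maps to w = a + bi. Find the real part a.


Step 1: z0 = 7 + 25i
Step 2: z0^2 = 7^2 - 25^2 + 350i
Step 3: real part = 49 - 625 = -576

-576


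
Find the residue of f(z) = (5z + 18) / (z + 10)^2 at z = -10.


Step 1: Pole of order 2 at z = -10
Step 2: Res = lim d/dz [(z + 10)^2 * f(z)] as z -> -10
Step 3: (z + 10)^2 * f(z) = 5z + 18
Step 4: d/dz[5z + 18] = 5

5


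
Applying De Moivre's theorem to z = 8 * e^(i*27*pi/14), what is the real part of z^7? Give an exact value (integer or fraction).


Step 1: By De Moivre's theorem, z^7 = 8^7 * e^(i*7*27*pi/14) = 2097152 * (cos(27*pi/2) + i*sin(27*pi/2))
Step 2: |z|^7 = 8^7 = 2097152
Step 3: Reduce the angle mod 2*pi: 27*pi/2 - 12*pi = 3*pi/2
Step 4: cos(3*pi/2) = 0
Step 5: Re(z^7) = 2097152 * 0 = 0

0


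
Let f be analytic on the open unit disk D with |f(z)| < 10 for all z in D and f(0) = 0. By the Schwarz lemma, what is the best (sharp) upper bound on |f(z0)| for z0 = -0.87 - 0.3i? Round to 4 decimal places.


Step 1: g = f/10 maps D -> D with g(0) = 0, so by the Schwarz lemma |g(z)| <= |z|, i.e. |f(z)| <= 10|z|; this is sharp (f(z) = 10z).
Step 2: |z0|^2 = (-0.87)^2 + (-0.3)^2 = 0.8469
Step 3: |z0| = sqrt(0.8469) = 0.920272
Step 4: Best bound = 10 * |z0| = 10 * 0.920272 = 9.2027

9.2027


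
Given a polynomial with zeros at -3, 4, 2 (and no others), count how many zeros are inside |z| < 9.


Step 1: Check each root:
  z = -3: |-3| = 3 < 9
  z = 4: |4| = 4 < 9
  z = 2: |2| = 2 < 9
Step 2: Count = 3

3


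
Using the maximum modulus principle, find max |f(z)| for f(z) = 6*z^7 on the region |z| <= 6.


Step 1: On |z| = 6, |f(z)| = 6 * |z|^7 = 6 * 6^7
Step 2: By maximum modulus principle, maximum is on boundary.
Step 3: Maximum = 6 * 279936 = 1679616

1679616


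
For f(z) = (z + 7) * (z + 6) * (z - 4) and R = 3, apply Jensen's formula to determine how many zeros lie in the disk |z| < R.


Jensen's formula: (1/2pi)*integral log|f(Re^it)|dt = log|f(0)| + sum_{|a_k|<R} log(R/|a_k|)
Step 1: f(0) = 7 * 6 * (-4) = -168
Step 2: log|f(0)| = log|-7| + log|-6| + log|4| = 5.124
Step 3: Zeros inside |z| < 3: none
Step 4: Jensen sum = (empty sum) = 0
Step 5: n(R) = number of terms in the Jensen sum = count of zeros inside |z| < 3 = 0

0


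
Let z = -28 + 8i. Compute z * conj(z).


Step 1: conj(z) = -28 - 8i
Step 2: z * conj(z) = (-28)^2 + 8^2
Step 3: = 784 + 64 = 848

848


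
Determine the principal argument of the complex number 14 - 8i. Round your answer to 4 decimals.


Step 1: z = 14 - 8i
Step 2: arg(z) = atan2(-8, 14)
Step 3: arg(z) = -0.5191

-0.5191


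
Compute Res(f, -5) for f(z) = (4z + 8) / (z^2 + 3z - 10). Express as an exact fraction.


Step 1: Q(z) = z^2 + 3z - 10 = (z + 5)(z - 2)
Step 2: Q'(z) = 2z + 3
Step 3: Q'(-5) = -7, P(-5) = -12
Step 4: Res = P(-5)/Q'(-5) = -12/(-7) = 12/7

12/7


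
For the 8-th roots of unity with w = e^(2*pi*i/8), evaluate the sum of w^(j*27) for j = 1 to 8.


Step 1: The sum sum_{j=1}^{n} w^(k*j) equals n if n | k, else 0.
Step 2: Here n = 8, k = 27
Step 3: Does n divide k? 8 | 27 -> False
Step 4: Sum = 0

0


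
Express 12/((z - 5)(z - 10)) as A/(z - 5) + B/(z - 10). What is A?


Step 1: Multiply both sides by (z - 5) and set z = 5
Step 2: A = 12 / (5 - 10)
Step 3: A = 12 / (-5)
Step 4: A = -12/5

-12/5


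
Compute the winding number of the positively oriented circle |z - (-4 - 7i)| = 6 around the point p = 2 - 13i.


Step 1: Center c = (-4, -7), radius = 6
Step 2: |p - c|^2 = 6^2 + (-6)^2 = 72
Step 3: r^2 = 36
Step 4: |p-c| > r so winding number = 0

0


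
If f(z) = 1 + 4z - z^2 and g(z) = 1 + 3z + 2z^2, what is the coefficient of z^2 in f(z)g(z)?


Step 1: z^2 term in f*g comes from: (1)*(2z^2) + (4z)*(3z) + (-z^2)*(1)
Step 2: = 2 + 12 - 1
Step 3: = 13

13


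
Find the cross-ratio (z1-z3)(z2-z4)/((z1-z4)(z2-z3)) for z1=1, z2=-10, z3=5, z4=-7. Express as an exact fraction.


Step 1: (z1-z3)(z2-z4) = (-4) * (-3) = 12
Step 2: (z1-z4)(z2-z3) = 8 * (-15) = -120
Step 3: Cross-ratio = -12/120 = -1/10

-1/10


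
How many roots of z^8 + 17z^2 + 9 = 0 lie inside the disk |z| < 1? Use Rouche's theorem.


Step 1: On |z| = 1 the three terms have sizes |z^8| = 1^8 = 1, |17z^2| = 17*1^2 = 17, |9| = 9
Step 2: The dominant term is g(z) = 17z^2; let h(z) = z^8 + 9 so f = g + h
Step 3: On |z| = 1: |g| = 17 and |h| <= 1 + 9 = 10
Step 4: Since 17 > 10, |h| < |g| on |z| = 1, so by Rouche f has the same number of zeros as g inside |z| < 1
Step 5: g(z) = 17z^2 has 2 zeros (at the origin, multiplicity 2) inside |z| < 1. Answer = 2

2


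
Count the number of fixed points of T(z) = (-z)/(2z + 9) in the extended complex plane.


Step 1: Fixed points satisfy T(z) = z
Step 2: 2z^2 + 10z = 0
Step 3: Discriminant = 10^2 - 4*2*0 = 100
Step 4: Number of fixed points = 2

2


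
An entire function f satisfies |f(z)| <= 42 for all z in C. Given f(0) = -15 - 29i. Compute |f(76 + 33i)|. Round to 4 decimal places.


Step 1: By Liouville's theorem, a bounded entire function is constant.
Step 2: f(z) = f(0) = -15 - 29i for all z.
Step 3: |f(w)| = |-15 - 29i| = sqrt(225 + 841)
Step 4: = 32.6497

32.6497


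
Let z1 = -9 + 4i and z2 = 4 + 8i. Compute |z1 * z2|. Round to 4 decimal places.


Step 1: |z1| = sqrt((-9)^2 + 4^2) = sqrt(97)
Step 2: |z2| = sqrt(4^2 + 8^2) = sqrt(80)
Step 3: |z1*z2| = |z1|*|z2| = sqrt(97) * sqrt(80) = sqrt(97 * 80) = sqrt(7760)
Step 4: = 88.0909

88.0909


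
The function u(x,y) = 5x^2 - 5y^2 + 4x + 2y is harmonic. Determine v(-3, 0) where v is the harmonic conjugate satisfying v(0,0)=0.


Step 1: v_x = -u_y = 10y - 2
Step 2: v_y = u_x = 10x + 4
Step 3: v = 10xy - 2x + 4y + C
Step 4: v(0,0) = 0 => C = 0
Step 5: v(-3, 0) = 6

6


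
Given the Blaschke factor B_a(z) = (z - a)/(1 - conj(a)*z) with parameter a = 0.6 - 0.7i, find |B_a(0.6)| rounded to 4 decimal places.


Step 1: Numerator z0 - a = 0.6 - (0.6 - 0.7i) = 0 + 0.7i
Step 2: Denominator 1 - conj(a)*z0 = 1 - (0.6 + 0.7i)*0.6 = 0.64 - 0.42i
Step 3: |z0 - a|^2 = 0^2 + 0.7^2 = 0.49; |1 - conj(a)*z0|^2 = 0.64^2 + (-0.42)^2 = 0.586
Step 4: |B_a(0.6)| = sqrt(0.49 / 0.586) = sqrt(0.836177)
Step 5: = 0.9144

0.9144


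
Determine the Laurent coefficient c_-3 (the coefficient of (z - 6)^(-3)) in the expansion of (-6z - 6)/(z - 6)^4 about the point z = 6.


Step 1: Write the numerator in powers of (z - 6): -6z - 6 = -6(z - 6) + (-6*6 - 6) = -6(z - 6) - 42
Step 2: Divide by (z - 6)^4: f(z) = -42(z - 6)^(-4) - 6(z - 6)^(-3)
Step 3: This finite sum is the Laurent series of f about z = 6.
Step 4: Coefficient of (z - 6)^(-3) = coefficient of (z - 6) in the re-centred numerator = -6

-6


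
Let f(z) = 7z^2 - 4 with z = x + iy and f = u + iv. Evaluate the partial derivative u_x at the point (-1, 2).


Step 1: f(z) = 7(x+iy)^2 - 4
Step 2: u = 7(x^2 - y^2) - 4
Step 3: u_x = 14x + 0
Step 4: At (-1, 2): u_x = -14 + 0 = -14

-14


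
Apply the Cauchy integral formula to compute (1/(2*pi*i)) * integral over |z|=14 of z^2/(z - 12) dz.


Step 1: f(z) = z^2, a = 12 is inside |z| = 14
Step 2: By Cauchy integral formula: (1/(2pi*i)) * integral = f(a)
Step 3: f(12) = 12^2 = 144

144


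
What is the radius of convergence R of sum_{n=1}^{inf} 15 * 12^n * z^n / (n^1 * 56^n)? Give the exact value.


Step 1: General term a_n = 15 * 12^n / (n^1 * 56^n)
Step 2: By the root test, |a_n|^(1/n) = 15^(1/n) * 12 / (n^(1/n) * 56) -> 12/56 as n -> infinity (since 15^(1/n) -> 1 and n^(1/n) -> 1)
Step 3: R = 1/lim|a_n|^(1/n) = 56/12 = 14/3

14/3


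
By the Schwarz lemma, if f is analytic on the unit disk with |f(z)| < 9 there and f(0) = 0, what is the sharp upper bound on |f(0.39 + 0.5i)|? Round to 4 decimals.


Step 1: g = f/9 maps D -> D with g(0) = 0, so by the Schwarz lemma |g(z)| <= |z|, i.e. |f(z)| <= 9|z|; this is sharp (f(z) = 9z).
Step 2: |z0|^2 = 0.39^2 + 0.5^2 = 0.4021
Step 3: |z0| = sqrt(0.4021) = 0.634114
Step 4: Best bound = 9 * |z0| = 9 * 0.634114 = 5.707

5.707


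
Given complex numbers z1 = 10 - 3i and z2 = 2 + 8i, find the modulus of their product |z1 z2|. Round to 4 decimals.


Step 1: |z1| = sqrt(10^2 + (-3)^2) = sqrt(109)
Step 2: |z2| = sqrt(2^2 + 8^2) = sqrt(68)
Step 3: |z1*z2| = |z1|*|z2| = sqrt(109) * sqrt(68) = sqrt(109 * 68) = sqrt(7412)
Step 4: = 86.093

86.093


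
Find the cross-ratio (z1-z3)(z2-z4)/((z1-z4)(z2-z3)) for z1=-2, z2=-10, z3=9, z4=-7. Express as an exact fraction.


Step 1: (z1-z3)(z2-z4) = (-11) * (-3) = 33
Step 2: (z1-z4)(z2-z3) = 5 * (-19) = -95
Step 3: Cross-ratio = -33/95 = -33/95

-33/95


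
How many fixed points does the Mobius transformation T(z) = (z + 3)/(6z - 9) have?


Step 1: Fixed points satisfy T(z) = z
Step 2: 6z^2 - 10z - 3 = 0
Step 3: Discriminant = (-10)^2 - 4*6*(-3) = 172
Step 4: Number of fixed points = 2

2


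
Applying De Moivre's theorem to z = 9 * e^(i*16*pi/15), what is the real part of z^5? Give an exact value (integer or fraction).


Step 1: By De Moivre's theorem, z^5 = 9^5 * e^(i*5*16*pi/15) = 59049 * (cos(16*pi/3) + i*sin(16*pi/3))
Step 2: |z|^5 = 9^5 = 59049
Step 3: Reduce the angle mod 2*pi: 16*pi/3 - 4*pi = 4*pi/3
Step 4: cos(4*pi/3) = -1/2
Step 5: Re(z^5) = 59049 * (-1/2) = -59049/2

-59049/2


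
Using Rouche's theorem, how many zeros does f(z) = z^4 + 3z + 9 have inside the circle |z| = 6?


Step 1: On |z| = 6 the three terms have sizes |z^4| = 6^4 = 1296, |3z| = 3*6 = 18, |9| = 9
Step 2: The dominant term is g(z) = z^4; let h(z) = 3z + 9 so f = g + h
Step 3: On |z| = 6: |g| = 1296 and |h| <= 18 + 9 = 27
Step 4: Since 1296 > 27, |h| < |g| on |z| = 6, so by Rouche f has the same number of zeros as g inside |z| < 6
Step 5: g(z) = z^4 has 4 zeros (all at the origin) inside |z| < 6. Answer = 4

4


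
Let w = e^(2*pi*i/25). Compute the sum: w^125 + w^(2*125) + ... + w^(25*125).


Step 1: The sum sum_{j=1}^{n} w^(k*j) equals n if n | k, else 0.
Step 2: Here n = 25, k = 125
Step 3: Does n divide k? 25 | 125 -> True
Step 4: Sum = 25

25


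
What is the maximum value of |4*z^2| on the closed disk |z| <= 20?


Step 1: On |z| = 20, |f(z)| = 4 * |z|^2 = 4 * 20^2
Step 2: By maximum modulus principle, maximum is on boundary.
Step 3: Maximum = 4 * 400 = 1600

1600


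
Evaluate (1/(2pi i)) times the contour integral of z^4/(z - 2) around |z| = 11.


Step 1: f(z) = z^4, a = 2 is inside |z| = 11
Step 2: By Cauchy integral formula: (1/(2pi*i)) * integral = f(a)
Step 3: f(2) = 2^4 = 16

16


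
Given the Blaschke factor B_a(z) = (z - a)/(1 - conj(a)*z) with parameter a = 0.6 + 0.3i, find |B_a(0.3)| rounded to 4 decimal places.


Step 1: Numerator z0 - a = 0.3 - (0.6 + 0.3i) = -0.3 - 0.3i
Step 2: Denominator 1 - conj(a)*z0 = 1 - (0.6 - 0.3i)*0.3 = 0.82 + 0.09i
Step 3: |z0 - a|^2 = (-0.3)^2 + (-0.3)^2 = 0.18; |1 - conj(a)*z0|^2 = 0.82^2 + 0.09^2 = 0.6805
Step 4: |B_a(0.3)| = sqrt(0.18 / 0.6805) = sqrt(0.264511)
Step 5: = 0.5143

0.5143


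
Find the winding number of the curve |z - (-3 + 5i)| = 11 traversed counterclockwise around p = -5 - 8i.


Step 1: Center c = (-3, 5), radius = 11
Step 2: |p - c|^2 = (-2)^2 + (-13)^2 = 173
Step 3: r^2 = 121
Step 4: |p-c| > r so winding number = 0

0


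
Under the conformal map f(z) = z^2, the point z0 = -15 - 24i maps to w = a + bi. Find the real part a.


Step 1: z0 = -15 - 24i
Step 2: z0^2 = (-15)^2 - (-24)^2 + 720i
Step 3: real part = 225 - 576 = -351

-351


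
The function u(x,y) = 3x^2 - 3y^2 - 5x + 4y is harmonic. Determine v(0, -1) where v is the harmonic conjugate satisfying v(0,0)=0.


Step 1: v_x = -u_y = 6y - 4
Step 2: v_y = u_x = 6x - 5
Step 3: v = 6xy - 4x - 5y + C
Step 4: v(0,0) = 0 => C = 0
Step 5: v(0, -1) = 5

5


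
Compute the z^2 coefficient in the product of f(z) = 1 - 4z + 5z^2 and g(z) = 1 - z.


Step 1: z^2 term in f*g comes from: (1)*(0) + (-4z)*(-z) + (5z^2)*(1)
Step 2: = 0 + 4 + 5
Step 3: = 9

9


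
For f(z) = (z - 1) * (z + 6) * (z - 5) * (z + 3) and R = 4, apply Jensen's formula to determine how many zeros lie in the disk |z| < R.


Jensen's formula: (1/2pi)*integral log|f(Re^it)|dt = log|f(0)| + sum_{|a_k|<R} log(R/|a_k|)
Step 1: f(0) = (-1) * 6 * (-5) * 3 = 90
Step 2: log|f(0)| = log|1| + log|-6| + log|5| + log|-3| = 4.4998
Step 3: Zeros inside |z| < 4: 1, -3
Step 4: Jensen sum = log(4/1) + log(4/3) = 1.674
Step 5: n(R) = number of terms in the Jensen sum = count of zeros inside |z| < 4 = 2

2


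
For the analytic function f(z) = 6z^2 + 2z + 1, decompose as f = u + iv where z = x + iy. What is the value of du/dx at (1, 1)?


Step 1: f(z) = 6(x+iy)^2 + 2(x+iy) + 1
Step 2: u = 6(x^2 - y^2) + 2x + 1
Step 3: u_x = 12x + 2
Step 4: At (1, 1): u_x = 12 + 2 = 14

14


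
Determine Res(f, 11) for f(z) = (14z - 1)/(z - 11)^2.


Step 1: Pole of order 2 at z = 11
Step 2: Res = lim d/dz [(z - 11)^2 * f(z)] as z -> 11
Step 3: (z - 11)^2 * f(z) = 14z - 1
Step 4: d/dz[14z - 1] = 14

14


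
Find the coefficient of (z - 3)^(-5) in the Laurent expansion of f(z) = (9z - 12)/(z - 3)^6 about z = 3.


Step 1: Write the numerator in powers of (z - 3): 9z - 12 = 9(z - 3) + (9*3 - 12) = 9(z - 3) + 15
Step 2: Divide by (z - 3)^6: f(z) = 15(z - 3)^(-6) + 9(z - 3)^(-5)
Step 3: This finite sum is the Laurent series of f about z = 3.
Step 4: Coefficient of (z - 3)^(-5) = coefficient of (z - 3) in the re-centred numerator = 9

9


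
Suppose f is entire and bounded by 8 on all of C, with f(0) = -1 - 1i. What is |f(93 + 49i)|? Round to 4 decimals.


Step 1: By Liouville's theorem, a bounded entire function is constant.
Step 2: f(z) = f(0) = -1 - 1i for all z.
Step 3: |f(w)| = |-1 - 1i| = sqrt(1 + 1)
Step 4: = 1.4142

1.4142


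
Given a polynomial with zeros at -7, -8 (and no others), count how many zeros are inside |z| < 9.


Step 1: Check each root:
  z = -7: |-7| = 7 < 9
  z = -8: |-8| = 8 < 9
Step 2: Count = 2

2


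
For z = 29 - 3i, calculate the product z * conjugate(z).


Step 1: conj(z) = 29 + 3i
Step 2: z * conj(z) = 29^2 + (-3)^2
Step 3: = 841 + 9 = 850

850


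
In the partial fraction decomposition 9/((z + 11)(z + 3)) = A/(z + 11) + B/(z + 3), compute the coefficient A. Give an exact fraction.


Step 1: Multiply both sides by (z + 11) and set z = -11
Step 2: A = 9 / (-11 + 3)
Step 3: A = 9 / (-8)
Step 4: A = -9/8

-9/8


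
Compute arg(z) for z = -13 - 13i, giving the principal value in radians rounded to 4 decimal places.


Step 1: z = -13 - 13i
Step 2: arg(z) = atan2(-13, -13)
Step 3: arg(z) = -2.3562

-2.3562


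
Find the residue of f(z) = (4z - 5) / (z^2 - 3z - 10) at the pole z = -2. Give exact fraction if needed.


Step 1: Q(z) = z^2 - 3z - 10 = (z + 2)(z - 5)
Step 2: Q'(z) = 2z - 3
Step 3: Q'(-2) = -7, P(-2) = -13
Step 4: Res = P(-2)/Q'(-2) = -13/(-7) = 13/7

13/7


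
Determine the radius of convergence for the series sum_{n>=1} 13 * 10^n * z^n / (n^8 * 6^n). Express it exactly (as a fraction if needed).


Step 1: General term a_n = 13 * 10^n / (n^8 * 6^n)
Step 2: By the root test, |a_n|^(1/n) = 13^(1/n) * 10 / (n^(8/n) * 6) -> 10/6 as n -> infinity (since 13^(1/n) -> 1 and n^(8/n) -> 1)
Step 3: R = 1/lim|a_n|^(1/n) = 6/10 = 3/5

3/5


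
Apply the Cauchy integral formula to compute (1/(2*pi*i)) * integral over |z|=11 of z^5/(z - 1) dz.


Step 1: f(z) = z^5, a = 1 is inside |z| = 11
Step 2: By Cauchy integral formula: (1/(2pi*i)) * integral = f(a)
Step 3: f(1) = 1^5 = 1

1


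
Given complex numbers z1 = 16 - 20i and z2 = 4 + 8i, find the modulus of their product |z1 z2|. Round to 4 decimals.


Step 1: |z1| = sqrt(16^2 + (-20)^2) = sqrt(656)
Step 2: |z2| = sqrt(4^2 + 8^2) = sqrt(80)
Step 3: |z1*z2| = |z1|*|z2| = sqrt(656) * sqrt(80) = sqrt(656 * 80) = sqrt(52480)
Step 4: = 229.0851

229.0851


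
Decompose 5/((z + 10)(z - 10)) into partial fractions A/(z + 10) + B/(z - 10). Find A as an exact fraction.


Step 1: Multiply both sides by (z + 10) and set z = -10
Step 2: A = 5 / (-10 - 10)
Step 3: A = 5 / (-20)
Step 4: A = -1/4

-1/4


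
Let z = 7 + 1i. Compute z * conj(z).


Step 1: conj(z) = 7 - 1i
Step 2: z * conj(z) = 7^2 + 1^2
Step 3: = 49 + 1 = 50

50


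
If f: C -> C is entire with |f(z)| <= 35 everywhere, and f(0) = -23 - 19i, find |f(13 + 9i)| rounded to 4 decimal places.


Step 1: By Liouville's theorem, a bounded entire function is constant.
Step 2: f(z) = f(0) = -23 - 19i for all z.
Step 3: |f(w)| = |-23 - 19i| = sqrt(529 + 361)
Step 4: = 29.8329

29.8329


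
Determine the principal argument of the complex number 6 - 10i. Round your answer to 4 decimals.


Step 1: z = 6 - 10i
Step 2: arg(z) = atan2(-10, 6)
Step 3: arg(z) = -1.0304

-1.0304


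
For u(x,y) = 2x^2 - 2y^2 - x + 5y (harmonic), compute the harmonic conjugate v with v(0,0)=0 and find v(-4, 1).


Step 1: v_x = -u_y = 4y - 5
Step 2: v_y = u_x = 4x - 1
Step 3: v = 4xy - 5x - y + C
Step 4: v(0,0) = 0 => C = 0
Step 5: v(-4, 1) = 3

3


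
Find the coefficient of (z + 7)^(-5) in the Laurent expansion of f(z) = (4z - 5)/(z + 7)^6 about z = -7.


Step 1: Write the numerator in powers of (z + 7): 4z - 5 = 4(z + 7) + (4*(-7) - 5) = 4(z + 7) - 33
Step 2: Divide by (z + 7)^6: f(z) = -33(z + 7)^(-6) + 4(z + 7)^(-5)
Step 3: This finite sum is the Laurent series of f about z = -7.
Step 4: Coefficient of (z + 7)^(-5) = coefficient of (z + 7) in the re-centred numerator = 4

4


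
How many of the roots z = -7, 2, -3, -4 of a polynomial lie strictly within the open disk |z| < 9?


Step 1: Check each root:
  z = -7: |-7| = 7 < 9
  z = 2: |2| = 2 < 9
  z = -3: |-3| = 3 < 9
  z = -4: |-4| = 4 < 9
Step 2: Count = 4

4


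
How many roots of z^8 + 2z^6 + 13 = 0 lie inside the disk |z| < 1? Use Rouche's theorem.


Step 1: On |z| = 1 the three terms have sizes |z^8| = 1^8 = 1, |2z^6| = 2*1^6 = 2, |13| = 13
Step 2: The dominant term is g(z) = 13; let h(z) = z^8 + 2z^6 so f = g + h
Step 3: On |z| = 1: |g| = 13 and |h| <= 1 + 2 = 3
Step 4: Since 13 > 3, |h| < |g| on |z| = 1, so by Rouche f has the same number of zeros as g inside |z| < 1
Step 5: g(z) = 13 is a nonzero constant with no zeros inside |z| < 1. Answer = 0

0


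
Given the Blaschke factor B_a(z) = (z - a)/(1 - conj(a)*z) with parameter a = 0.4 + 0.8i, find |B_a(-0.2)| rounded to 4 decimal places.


Step 1: Numerator z0 - a = -0.2 - (0.4 + 0.8i) = -0.6 - 0.8i
Step 2: Denominator 1 - conj(a)*z0 = 1 - (0.4 - 0.8i)*(-0.2) = 1.08 - 0.16i
Step 3: |z0 - a|^2 = (-0.6)^2 + (-0.8)^2 = 1; |1 - conj(a)*z0|^2 = 1.08^2 + (-0.16)^2 = 1.192
Step 4: |B_a(-0.2)| = sqrt(1 / 1.192) = sqrt(0.838926)
Step 5: = 0.9159

0.9159


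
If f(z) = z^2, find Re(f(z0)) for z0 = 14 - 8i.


Step 1: z0 = 14 - 8i
Step 2: z0^2 = 14^2 - (-8)^2 - 224i
Step 3: real part = 196 - 64 = 132

132


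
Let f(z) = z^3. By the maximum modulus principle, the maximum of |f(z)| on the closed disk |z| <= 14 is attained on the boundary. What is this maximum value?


Step 1: On |z| = 14, |f(z)| = |z|^3 = 14^3
Step 2: By maximum modulus principle, maximum is on boundary.
Step 3: Maximum = 2744 = 2744

2744


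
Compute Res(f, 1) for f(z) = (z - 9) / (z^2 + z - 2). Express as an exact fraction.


Step 1: Q(z) = z^2 + z - 2 = (z - 1)(z + 2)
Step 2: Q'(z) = 2z + 1
Step 3: Q'(1) = 3, P(1) = -8
Step 4: Res = P(1)/Q'(1) = -8/3 = -8/3

-8/3


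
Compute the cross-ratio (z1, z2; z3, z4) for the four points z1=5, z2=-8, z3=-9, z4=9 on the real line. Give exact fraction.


Step 1: (z1-z3)(z2-z4) = 14 * (-17) = -238
Step 2: (z1-z4)(z2-z3) = (-4) * 1 = -4
Step 3: Cross-ratio = 238/4 = 119/2

119/2


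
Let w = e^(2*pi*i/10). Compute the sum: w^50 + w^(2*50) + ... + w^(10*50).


Step 1: The sum sum_{j=1}^{n} w^(k*j) equals n if n | k, else 0.
Step 2: Here n = 10, k = 50
Step 3: Does n divide k? 10 | 50 -> True
Step 4: Sum = 10

10


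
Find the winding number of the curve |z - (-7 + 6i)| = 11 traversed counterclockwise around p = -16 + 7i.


Step 1: Center c = (-7, 6), radius = 11
Step 2: |p - c|^2 = (-9)^2 + 1^2 = 82
Step 3: r^2 = 121
Step 4: |p-c| < r so winding number = 1

1


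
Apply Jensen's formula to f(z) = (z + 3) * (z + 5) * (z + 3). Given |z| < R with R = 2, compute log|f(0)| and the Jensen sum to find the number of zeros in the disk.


Jensen's formula: (1/2pi)*integral log|f(Re^it)|dt = log|f(0)| + sum_{|a_k|<R} log(R/|a_k|)
Step 1: f(0) = 3 * 5 * 3 = 45
Step 2: log|f(0)| = log|-3| + log|-5| + log|-3| = 3.8067
Step 3: Zeros inside |z| < 2: none
Step 4: Jensen sum = (empty sum) = 0
Step 5: n(R) = number of terms in the Jensen sum = count of zeros inside |z| < 2 = 0

0
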